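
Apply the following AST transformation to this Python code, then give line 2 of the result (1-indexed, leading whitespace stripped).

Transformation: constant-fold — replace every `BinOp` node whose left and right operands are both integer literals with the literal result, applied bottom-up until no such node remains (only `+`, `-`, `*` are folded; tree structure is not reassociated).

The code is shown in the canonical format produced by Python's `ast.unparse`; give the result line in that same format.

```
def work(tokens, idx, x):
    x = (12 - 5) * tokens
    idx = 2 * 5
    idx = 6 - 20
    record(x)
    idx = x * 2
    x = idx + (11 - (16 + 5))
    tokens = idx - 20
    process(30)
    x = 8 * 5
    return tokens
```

Transformed code:
def work(tokens, idx, x):
    x = 7 * tokens
    idx = 10
    idx = -14
    record(x)
    idx = x * 2
    x = idx + -10
    tokens = idx - 20
    process(30)
    x = 40
    return tokens

x = 7 * tokens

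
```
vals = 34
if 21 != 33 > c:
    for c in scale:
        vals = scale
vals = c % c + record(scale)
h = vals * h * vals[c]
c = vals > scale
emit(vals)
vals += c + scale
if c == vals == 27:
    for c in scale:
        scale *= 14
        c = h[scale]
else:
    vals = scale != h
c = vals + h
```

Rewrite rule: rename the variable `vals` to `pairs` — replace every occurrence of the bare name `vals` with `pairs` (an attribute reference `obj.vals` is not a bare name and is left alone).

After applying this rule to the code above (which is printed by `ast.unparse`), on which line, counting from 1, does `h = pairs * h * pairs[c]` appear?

6

Transformed code:
pairs = 34
if 21 != 33 > c:
    for c in scale:
        pairs = scale
pairs = c % c + record(scale)
h = pairs * h * pairs[c]
c = pairs > scale
emit(pairs)
pairs += c + scale
if c == pairs == 27:
    for c in scale:
        scale *= 14
        c = h[scale]
else:
    pairs = scale != h
c = pairs + h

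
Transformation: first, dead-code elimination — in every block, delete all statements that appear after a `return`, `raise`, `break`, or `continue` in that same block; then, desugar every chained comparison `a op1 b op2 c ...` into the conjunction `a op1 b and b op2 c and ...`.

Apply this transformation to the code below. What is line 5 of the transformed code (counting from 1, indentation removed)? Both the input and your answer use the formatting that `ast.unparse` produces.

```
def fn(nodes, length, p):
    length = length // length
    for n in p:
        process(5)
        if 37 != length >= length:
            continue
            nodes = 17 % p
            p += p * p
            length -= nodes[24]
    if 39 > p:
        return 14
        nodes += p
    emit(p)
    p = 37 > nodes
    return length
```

Transformed code:
def fn(nodes, length, p):
    length = length // length
    for n in p:
        process(5)
        if 37 != length and length >= length:
            continue
    if 39 > p:
        return 14
    emit(p)
    p = 37 > nodes
    return length

if 37 != length and length >= length:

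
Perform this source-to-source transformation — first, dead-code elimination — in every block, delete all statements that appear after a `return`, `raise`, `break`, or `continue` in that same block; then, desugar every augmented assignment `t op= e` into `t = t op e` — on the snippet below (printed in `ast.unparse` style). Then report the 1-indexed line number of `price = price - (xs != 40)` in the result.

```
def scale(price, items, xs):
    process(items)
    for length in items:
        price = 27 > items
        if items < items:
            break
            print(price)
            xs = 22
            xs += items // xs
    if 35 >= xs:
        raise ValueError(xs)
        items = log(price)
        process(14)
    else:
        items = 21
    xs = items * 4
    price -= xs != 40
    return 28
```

Transformed code:
def scale(price, items, xs):
    process(items)
    for length in items:
        price = 27 > items
        if items < items:
            break
    if 35 >= xs:
        raise ValueError(xs)
    else:
        items = 21
    xs = items * 4
    price = price - (xs != 40)
    return 28

12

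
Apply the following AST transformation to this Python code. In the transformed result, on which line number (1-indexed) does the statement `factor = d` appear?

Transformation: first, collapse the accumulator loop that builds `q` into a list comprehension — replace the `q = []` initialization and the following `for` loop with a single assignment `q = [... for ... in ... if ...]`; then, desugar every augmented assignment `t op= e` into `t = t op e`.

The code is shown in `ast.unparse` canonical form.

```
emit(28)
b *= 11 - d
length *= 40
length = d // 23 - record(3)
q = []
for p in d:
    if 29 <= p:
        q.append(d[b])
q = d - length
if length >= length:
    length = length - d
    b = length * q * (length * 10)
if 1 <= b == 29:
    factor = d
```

11

Transformed code:
emit(28)
b = b * (11 - d)
length = length * 40
length = d // 23 - record(3)
q = [d[b] for p in d if 29 <= p]
q = d - length
if length >= length:
    length = length - d
    b = length * q * (length * 10)
if 1 <= b == 29:
    factor = d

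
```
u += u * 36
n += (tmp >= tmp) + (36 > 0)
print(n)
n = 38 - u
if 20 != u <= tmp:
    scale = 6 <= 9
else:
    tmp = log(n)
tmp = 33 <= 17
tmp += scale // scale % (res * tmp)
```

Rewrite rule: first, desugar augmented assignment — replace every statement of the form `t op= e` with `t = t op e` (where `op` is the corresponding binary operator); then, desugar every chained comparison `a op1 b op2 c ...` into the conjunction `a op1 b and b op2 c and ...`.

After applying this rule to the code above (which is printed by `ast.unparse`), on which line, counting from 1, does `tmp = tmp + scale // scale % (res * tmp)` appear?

10

Transformed code:
u = u + u * 36
n = n + ((tmp >= tmp) + (36 > 0))
print(n)
n = 38 - u
if 20 != u and u <= tmp:
    scale = 6 <= 9
else:
    tmp = log(n)
tmp = 33 <= 17
tmp = tmp + scale // scale % (res * tmp)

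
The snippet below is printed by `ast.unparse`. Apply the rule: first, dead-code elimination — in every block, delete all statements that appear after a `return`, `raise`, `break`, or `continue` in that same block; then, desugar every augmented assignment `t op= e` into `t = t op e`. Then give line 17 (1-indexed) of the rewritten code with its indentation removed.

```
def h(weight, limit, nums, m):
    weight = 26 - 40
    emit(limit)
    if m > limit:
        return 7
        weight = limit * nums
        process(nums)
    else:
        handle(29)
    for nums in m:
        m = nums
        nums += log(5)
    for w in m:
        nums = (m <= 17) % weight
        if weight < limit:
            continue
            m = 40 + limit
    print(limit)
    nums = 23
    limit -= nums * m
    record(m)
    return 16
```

limit = limit - nums * m

Transformed code:
def h(weight, limit, nums, m):
    weight = 26 - 40
    emit(limit)
    if m > limit:
        return 7
    else:
        handle(29)
    for nums in m:
        m = nums
        nums = nums + log(5)
    for w in m:
        nums = (m <= 17) % weight
        if weight < limit:
            continue
    print(limit)
    nums = 23
    limit = limit - nums * m
    record(m)
    return 16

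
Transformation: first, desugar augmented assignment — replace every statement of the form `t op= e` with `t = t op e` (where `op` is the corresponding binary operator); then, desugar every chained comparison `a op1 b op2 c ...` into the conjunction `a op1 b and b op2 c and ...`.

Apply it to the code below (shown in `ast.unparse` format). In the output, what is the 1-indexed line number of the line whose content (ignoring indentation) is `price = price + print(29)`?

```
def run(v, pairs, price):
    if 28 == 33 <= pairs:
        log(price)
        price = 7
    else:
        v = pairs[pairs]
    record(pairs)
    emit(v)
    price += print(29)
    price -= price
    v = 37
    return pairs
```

9

Transformed code:
def run(v, pairs, price):
    if 28 == 33 and 33 <= pairs:
        log(price)
        price = 7
    else:
        v = pairs[pairs]
    record(pairs)
    emit(v)
    price = price + print(29)
    price = price - price
    v = 37
    return pairs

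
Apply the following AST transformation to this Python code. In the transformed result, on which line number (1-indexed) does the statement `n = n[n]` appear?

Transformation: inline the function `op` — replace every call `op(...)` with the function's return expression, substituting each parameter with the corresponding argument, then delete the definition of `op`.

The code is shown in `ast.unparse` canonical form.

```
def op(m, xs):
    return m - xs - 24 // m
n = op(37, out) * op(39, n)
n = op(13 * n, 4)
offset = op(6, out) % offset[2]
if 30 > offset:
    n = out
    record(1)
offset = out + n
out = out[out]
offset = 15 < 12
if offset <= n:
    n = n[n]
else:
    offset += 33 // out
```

Transformed code:
n = (37 - out - 24 // 37) * (39 - n - 24 // 39)
n = 13 * n - 4 - 24 // (13 * n)
offset = (6 - out - 24 // 6) % offset[2]
if 30 > offset:
    n = out
    record(1)
offset = out + n
out = out[out]
offset = 15 < 12
if offset <= n:
    n = n[n]
else:
    offset += 33 // out

11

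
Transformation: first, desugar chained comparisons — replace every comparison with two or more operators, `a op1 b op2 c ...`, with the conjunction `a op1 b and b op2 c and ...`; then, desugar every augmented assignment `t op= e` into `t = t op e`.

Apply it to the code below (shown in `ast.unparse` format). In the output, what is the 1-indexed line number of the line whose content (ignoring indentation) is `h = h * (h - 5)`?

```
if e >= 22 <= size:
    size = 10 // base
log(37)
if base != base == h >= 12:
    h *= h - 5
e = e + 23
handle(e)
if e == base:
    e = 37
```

Transformed code:
if e >= 22 and 22 <= size:
    size = 10 // base
log(37)
if base != base and base == h and (h >= 12):
    h = h * (h - 5)
e = e + 23
handle(e)
if e == base:
    e = 37

5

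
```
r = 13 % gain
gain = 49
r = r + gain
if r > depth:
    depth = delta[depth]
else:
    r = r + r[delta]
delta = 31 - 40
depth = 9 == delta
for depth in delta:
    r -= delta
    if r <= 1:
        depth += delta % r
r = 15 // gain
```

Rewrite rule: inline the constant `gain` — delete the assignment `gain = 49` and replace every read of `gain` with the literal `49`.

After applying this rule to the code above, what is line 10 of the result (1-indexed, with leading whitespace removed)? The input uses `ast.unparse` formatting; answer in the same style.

r -= delta

Transformed code:
r = 13 % 49
r = r + 49
if r > depth:
    depth = delta[depth]
else:
    r = r + r[delta]
delta = 31 - 40
depth = 9 == delta
for depth in delta:
    r -= delta
    if r <= 1:
        depth += delta % r
r = 15 // 49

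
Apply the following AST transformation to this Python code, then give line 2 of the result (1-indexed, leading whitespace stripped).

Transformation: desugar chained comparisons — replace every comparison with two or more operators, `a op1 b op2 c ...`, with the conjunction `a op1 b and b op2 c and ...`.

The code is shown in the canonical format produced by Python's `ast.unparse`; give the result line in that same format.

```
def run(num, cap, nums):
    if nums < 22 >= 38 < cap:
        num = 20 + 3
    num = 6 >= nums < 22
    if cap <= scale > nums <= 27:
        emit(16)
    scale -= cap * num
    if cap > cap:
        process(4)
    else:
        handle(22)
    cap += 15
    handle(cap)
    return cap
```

if nums < 22 and 22 >= 38 and (38 < cap):

Transformed code:
def run(num, cap, nums):
    if nums < 22 and 22 >= 38 and (38 < cap):
        num = 20 + 3
    num = 6 >= nums and nums < 22
    if cap <= scale and scale > nums and (nums <= 27):
        emit(16)
    scale -= cap * num
    if cap > cap:
        process(4)
    else:
        handle(22)
    cap += 15
    handle(cap)
    return cap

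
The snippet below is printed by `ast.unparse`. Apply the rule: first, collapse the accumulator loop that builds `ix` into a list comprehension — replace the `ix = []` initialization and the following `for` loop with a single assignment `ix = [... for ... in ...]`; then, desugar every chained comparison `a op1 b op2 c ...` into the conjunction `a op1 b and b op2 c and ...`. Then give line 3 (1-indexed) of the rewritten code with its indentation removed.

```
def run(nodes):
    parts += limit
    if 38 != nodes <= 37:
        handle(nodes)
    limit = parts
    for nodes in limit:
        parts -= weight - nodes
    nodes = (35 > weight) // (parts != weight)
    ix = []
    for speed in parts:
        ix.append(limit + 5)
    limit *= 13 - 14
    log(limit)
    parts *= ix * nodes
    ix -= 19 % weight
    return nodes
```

if 38 != nodes and nodes <= 37:

Transformed code:
def run(nodes):
    parts += limit
    if 38 != nodes and nodes <= 37:
        handle(nodes)
    limit = parts
    for nodes in limit:
        parts -= weight - nodes
    nodes = (35 > weight) // (parts != weight)
    ix = [limit + 5 for speed in parts]
    limit *= 13 - 14
    log(limit)
    parts *= ix * nodes
    ix -= 19 % weight
    return nodes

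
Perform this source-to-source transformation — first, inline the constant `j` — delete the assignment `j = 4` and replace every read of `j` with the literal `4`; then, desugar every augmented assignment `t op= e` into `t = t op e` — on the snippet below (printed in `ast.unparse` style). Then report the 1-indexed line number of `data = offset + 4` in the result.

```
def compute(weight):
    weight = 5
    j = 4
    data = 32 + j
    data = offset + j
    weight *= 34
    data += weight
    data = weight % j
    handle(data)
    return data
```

Transformed code:
def compute(weight):
    weight = 5
    data = 32 + 4
    data = offset + 4
    weight = weight * 34
    data = data + weight
    data = weight % 4
    handle(data)
    return data

4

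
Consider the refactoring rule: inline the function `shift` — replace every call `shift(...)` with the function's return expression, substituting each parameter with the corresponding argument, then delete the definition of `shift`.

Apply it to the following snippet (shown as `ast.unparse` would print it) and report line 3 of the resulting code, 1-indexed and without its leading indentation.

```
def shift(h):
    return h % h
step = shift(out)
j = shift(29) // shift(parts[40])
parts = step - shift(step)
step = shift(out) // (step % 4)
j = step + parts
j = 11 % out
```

parts = step - step % step

Transformed code:
step = out % out
j = 29 % 29 // (parts[40] % parts[40])
parts = step - step % step
step = out % out // (step % 4)
j = step + parts
j = 11 % out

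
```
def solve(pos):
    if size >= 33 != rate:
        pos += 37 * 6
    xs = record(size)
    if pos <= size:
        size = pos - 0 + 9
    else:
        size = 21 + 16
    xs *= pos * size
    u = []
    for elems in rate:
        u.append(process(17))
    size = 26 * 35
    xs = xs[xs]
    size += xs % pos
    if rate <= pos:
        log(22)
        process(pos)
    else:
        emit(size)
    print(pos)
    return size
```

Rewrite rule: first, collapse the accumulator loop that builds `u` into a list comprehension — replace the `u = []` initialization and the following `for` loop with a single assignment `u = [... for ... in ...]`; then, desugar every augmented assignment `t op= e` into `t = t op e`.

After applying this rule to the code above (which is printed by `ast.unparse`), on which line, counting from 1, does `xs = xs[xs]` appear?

Transformed code:
def solve(pos):
    if size >= 33 != rate:
        pos = pos + 37 * 6
    xs = record(size)
    if pos <= size:
        size = pos - 0 + 9
    else:
        size = 21 + 16
    xs = xs * (pos * size)
    u = [process(17) for elems in rate]
    size = 26 * 35
    xs = xs[xs]
    size = size + xs % pos
    if rate <= pos:
        log(22)
        process(pos)
    else:
        emit(size)
    print(pos)
    return size

12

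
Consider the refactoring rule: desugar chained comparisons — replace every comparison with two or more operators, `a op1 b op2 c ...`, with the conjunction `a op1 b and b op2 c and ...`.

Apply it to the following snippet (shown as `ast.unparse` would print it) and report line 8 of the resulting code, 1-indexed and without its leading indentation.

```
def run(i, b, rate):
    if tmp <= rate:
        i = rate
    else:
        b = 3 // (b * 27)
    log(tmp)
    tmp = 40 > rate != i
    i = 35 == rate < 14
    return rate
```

i = 35 == rate and rate < 14

Transformed code:
def run(i, b, rate):
    if tmp <= rate:
        i = rate
    else:
        b = 3 // (b * 27)
    log(tmp)
    tmp = 40 > rate and rate != i
    i = 35 == rate and rate < 14
    return rate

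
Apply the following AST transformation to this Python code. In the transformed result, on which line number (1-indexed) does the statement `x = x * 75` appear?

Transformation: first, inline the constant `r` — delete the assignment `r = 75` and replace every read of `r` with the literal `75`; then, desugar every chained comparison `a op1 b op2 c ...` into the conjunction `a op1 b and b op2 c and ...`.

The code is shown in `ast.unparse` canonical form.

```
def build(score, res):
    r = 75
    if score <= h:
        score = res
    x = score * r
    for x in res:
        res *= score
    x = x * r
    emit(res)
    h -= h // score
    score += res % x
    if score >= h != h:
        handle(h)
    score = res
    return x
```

Transformed code:
def build(score, res):
    if score <= h:
        score = res
    x = score * 75
    for x in res:
        res *= score
    x = x * 75
    emit(res)
    h -= h // score
    score += res % x
    if score >= h and h != h:
        handle(h)
    score = res
    return x

7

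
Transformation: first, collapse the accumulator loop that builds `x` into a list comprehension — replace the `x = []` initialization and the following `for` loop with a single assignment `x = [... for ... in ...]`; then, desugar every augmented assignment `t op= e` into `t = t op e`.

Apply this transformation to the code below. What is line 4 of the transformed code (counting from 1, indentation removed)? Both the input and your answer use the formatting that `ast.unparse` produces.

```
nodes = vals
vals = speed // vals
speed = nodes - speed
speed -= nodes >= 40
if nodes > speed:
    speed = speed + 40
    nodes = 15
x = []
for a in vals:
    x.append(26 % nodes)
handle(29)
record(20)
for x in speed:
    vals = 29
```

Transformed code:
nodes = vals
vals = speed // vals
speed = nodes - speed
speed = speed - (nodes >= 40)
if nodes > speed:
    speed = speed + 40
    nodes = 15
x = [26 % nodes for a in vals]
handle(29)
record(20)
for x in speed:
    vals = 29

speed = speed - (nodes >= 40)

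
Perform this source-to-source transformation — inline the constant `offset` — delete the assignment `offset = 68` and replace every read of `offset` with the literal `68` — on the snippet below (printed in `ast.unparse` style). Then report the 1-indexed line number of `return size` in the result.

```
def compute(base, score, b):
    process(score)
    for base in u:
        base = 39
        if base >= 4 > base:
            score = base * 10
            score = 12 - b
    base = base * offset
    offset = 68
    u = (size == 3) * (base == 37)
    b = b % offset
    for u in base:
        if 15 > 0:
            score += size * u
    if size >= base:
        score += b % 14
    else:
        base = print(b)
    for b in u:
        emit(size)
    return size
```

20

Transformed code:
def compute(base, score, b):
    process(score)
    for base in u:
        base = 39
        if base >= 4 > base:
            score = base * 10
            score = 12 - b
    base = base * 68
    u = (size == 3) * (base == 37)
    b = b % 68
    for u in base:
        if 15 > 0:
            score += size * u
    if size >= base:
        score += b % 14
    else:
        base = print(b)
    for b in u:
        emit(size)
    return size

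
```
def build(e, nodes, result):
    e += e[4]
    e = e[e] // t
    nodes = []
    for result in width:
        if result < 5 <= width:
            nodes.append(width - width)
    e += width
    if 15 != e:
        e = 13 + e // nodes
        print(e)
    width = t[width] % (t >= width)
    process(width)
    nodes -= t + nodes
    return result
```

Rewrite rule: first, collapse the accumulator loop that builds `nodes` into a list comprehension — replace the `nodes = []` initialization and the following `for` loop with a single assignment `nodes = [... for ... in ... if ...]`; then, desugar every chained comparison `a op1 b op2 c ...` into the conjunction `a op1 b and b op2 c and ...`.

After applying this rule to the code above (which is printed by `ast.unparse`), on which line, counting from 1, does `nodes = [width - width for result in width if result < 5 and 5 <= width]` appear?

4

Transformed code:
def build(e, nodes, result):
    e += e[4]
    e = e[e] // t
    nodes = [width - width for result in width if result < 5 and 5 <= width]
    e += width
    if 15 != e:
        e = 13 + e // nodes
        print(e)
    width = t[width] % (t >= width)
    process(width)
    nodes -= t + nodes
    return result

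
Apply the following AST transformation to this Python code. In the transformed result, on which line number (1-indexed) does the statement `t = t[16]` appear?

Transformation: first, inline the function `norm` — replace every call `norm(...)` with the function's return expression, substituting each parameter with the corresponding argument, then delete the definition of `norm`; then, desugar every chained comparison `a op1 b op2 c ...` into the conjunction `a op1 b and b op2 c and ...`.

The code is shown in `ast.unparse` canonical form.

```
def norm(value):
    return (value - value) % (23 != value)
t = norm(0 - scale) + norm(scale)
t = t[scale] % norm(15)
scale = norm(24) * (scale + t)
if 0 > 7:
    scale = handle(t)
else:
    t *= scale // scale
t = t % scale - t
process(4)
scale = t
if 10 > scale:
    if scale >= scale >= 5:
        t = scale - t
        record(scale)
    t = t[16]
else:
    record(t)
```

15

Transformed code:
t = (0 - scale - (0 - scale)) % (23 != 0 - scale) + (scale - scale) % (23 != scale)
t = t[scale] % ((15 - 15) % (23 != 15))
scale = (24 - 24) % (23 != 24) * (scale + t)
if 0 > 7:
    scale = handle(t)
else:
    t *= scale // scale
t = t % scale - t
process(4)
scale = t
if 10 > scale:
    if scale >= scale and scale >= 5:
        t = scale - t
        record(scale)
    t = t[16]
else:
    record(t)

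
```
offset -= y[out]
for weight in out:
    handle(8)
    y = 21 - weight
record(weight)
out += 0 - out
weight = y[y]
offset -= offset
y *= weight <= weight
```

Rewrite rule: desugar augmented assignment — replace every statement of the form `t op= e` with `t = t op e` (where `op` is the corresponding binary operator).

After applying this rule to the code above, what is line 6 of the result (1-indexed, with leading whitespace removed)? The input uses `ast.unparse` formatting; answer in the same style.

Transformed code:
offset = offset - y[out]
for weight in out:
    handle(8)
    y = 21 - weight
record(weight)
out = out + (0 - out)
weight = y[y]
offset = offset - offset
y = y * (weight <= weight)

out = out + (0 - out)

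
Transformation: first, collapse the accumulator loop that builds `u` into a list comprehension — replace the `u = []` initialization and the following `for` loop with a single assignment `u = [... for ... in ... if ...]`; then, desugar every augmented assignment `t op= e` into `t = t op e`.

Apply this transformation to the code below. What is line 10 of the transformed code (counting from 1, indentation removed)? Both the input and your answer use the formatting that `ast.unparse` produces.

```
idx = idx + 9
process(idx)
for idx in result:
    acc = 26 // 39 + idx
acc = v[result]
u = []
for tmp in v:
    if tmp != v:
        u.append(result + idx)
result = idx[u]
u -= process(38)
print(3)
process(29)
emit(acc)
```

process(29)

Transformed code:
idx = idx + 9
process(idx)
for idx in result:
    acc = 26 // 39 + idx
acc = v[result]
u = [result + idx for tmp in v if tmp != v]
result = idx[u]
u = u - process(38)
print(3)
process(29)
emit(acc)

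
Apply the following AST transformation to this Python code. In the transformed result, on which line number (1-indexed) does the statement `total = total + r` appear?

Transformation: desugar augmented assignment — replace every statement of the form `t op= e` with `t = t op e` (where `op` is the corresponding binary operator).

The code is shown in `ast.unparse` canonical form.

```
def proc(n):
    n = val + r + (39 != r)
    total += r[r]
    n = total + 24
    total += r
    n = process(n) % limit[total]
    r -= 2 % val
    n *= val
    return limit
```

Transformed code:
def proc(n):
    n = val + r + (39 != r)
    total = total + r[r]
    n = total + 24
    total = total + r
    n = process(n) % limit[total]
    r = r - 2 % val
    n = n * val
    return limit

5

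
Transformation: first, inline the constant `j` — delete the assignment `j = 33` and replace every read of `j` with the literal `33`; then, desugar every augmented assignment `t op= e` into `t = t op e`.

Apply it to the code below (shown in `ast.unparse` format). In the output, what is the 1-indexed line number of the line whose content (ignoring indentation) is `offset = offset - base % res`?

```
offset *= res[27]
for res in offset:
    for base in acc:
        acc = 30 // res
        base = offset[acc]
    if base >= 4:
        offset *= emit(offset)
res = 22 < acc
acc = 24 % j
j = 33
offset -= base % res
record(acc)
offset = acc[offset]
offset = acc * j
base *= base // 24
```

Transformed code:
offset = offset * res[27]
for res in offset:
    for base in acc:
        acc = 30 // res
        base = offset[acc]
    if base >= 4:
        offset = offset * emit(offset)
res = 22 < acc
acc = 24 % 33
offset = offset - base % res
record(acc)
offset = acc[offset]
offset = acc * 33
base = base * (base // 24)

10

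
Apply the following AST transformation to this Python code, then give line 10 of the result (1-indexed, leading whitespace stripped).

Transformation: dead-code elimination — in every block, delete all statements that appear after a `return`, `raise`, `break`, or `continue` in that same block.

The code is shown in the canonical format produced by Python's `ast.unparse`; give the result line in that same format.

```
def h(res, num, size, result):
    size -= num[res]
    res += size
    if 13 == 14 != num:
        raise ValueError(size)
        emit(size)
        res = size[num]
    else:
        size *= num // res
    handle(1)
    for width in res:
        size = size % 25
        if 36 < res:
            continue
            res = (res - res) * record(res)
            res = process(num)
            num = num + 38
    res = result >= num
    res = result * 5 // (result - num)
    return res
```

size = size % 25

Transformed code:
def h(res, num, size, result):
    size -= num[res]
    res += size
    if 13 == 14 != num:
        raise ValueError(size)
    else:
        size *= num // res
    handle(1)
    for width in res:
        size = size % 25
        if 36 < res:
            continue
    res = result >= num
    res = result * 5 // (result - num)
    return res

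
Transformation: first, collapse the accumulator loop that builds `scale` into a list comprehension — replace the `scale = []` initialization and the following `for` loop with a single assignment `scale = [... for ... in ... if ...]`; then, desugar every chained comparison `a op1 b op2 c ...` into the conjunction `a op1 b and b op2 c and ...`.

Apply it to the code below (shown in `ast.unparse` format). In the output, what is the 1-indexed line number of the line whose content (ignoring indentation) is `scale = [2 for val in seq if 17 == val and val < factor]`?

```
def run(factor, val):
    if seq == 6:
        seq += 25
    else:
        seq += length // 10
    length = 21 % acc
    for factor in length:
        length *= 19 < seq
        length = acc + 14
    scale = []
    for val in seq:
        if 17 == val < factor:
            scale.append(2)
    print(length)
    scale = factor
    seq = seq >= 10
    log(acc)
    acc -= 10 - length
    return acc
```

10

Transformed code:
def run(factor, val):
    if seq == 6:
        seq += 25
    else:
        seq += length // 10
    length = 21 % acc
    for factor in length:
        length *= 19 < seq
        length = acc + 14
    scale = [2 for val in seq if 17 == val and val < factor]
    print(length)
    scale = factor
    seq = seq >= 10
    log(acc)
    acc -= 10 - length
    return acc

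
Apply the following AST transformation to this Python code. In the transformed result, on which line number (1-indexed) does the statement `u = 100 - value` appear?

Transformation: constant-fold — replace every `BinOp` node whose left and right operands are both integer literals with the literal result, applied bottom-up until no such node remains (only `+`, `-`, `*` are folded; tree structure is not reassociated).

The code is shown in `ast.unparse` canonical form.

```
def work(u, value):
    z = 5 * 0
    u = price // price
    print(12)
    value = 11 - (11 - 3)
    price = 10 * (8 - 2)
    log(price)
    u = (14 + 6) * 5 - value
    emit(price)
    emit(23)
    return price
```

8

Transformed code:
def work(u, value):
    z = 0
    u = price // price
    print(12)
    value = 3
    price = 60
    log(price)
    u = 100 - value
    emit(price)
    emit(23)
    return price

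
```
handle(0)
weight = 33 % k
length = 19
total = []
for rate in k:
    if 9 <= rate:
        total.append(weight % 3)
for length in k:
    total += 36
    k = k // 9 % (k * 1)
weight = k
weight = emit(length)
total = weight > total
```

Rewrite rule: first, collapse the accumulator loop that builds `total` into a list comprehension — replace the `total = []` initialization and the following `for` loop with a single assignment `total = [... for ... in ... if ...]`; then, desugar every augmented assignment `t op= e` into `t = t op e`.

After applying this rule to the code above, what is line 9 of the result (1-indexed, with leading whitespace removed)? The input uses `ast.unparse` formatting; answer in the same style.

Transformed code:
handle(0)
weight = 33 % k
length = 19
total = [weight % 3 for rate in k if 9 <= rate]
for length in k:
    total = total + 36
    k = k // 9 % (k * 1)
weight = k
weight = emit(length)
total = weight > total

weight = emit(length)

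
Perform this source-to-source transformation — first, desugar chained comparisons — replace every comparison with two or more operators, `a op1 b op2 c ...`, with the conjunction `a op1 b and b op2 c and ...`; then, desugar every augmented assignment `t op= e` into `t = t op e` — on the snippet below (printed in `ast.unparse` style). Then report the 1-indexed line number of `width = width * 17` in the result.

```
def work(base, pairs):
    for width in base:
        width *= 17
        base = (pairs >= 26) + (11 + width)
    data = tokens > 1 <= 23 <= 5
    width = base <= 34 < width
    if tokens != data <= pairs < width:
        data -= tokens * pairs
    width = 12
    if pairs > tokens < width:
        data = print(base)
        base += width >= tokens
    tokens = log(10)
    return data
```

3

Transformed code:
def work(base, pairs):
    for width in base:
        width = width * 17
        base = (pairs >= 26) + (11 + width)
    data = tokens > 1 and 1 <= 23 and (23 <= 5)
    width = base <= 34 and 34 < width
    if tokens != data and data <= pairs and (pairs < width):
        data = data - tokens * pairs
    width = 12
    if pairs > tokens and tokens < width:
        data = print(base)
        base = base + (width >= tokens)
    tokens = log(10)
    return data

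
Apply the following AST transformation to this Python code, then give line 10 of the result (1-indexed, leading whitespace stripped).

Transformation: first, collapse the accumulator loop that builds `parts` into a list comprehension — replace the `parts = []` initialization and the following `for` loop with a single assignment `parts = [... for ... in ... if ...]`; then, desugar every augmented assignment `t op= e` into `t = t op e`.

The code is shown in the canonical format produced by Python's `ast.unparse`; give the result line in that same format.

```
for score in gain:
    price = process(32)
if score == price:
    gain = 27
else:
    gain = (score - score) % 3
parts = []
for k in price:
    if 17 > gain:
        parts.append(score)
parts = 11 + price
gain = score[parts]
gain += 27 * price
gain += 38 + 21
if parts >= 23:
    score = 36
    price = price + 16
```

gain = gain + 27 * price

Transformed code:
for score in gain:
    price = process(32)
if score == price:
    gain = 27
else:
    gain = (score - score) % 3
parts = [score for k in price if 17 > gain]
parts = 11 + price
gain = score[parts]
gain = gain + 27 * price
gain = gain + (38 + 21)
if parts >= 23:
    score = 36
    price = price + 16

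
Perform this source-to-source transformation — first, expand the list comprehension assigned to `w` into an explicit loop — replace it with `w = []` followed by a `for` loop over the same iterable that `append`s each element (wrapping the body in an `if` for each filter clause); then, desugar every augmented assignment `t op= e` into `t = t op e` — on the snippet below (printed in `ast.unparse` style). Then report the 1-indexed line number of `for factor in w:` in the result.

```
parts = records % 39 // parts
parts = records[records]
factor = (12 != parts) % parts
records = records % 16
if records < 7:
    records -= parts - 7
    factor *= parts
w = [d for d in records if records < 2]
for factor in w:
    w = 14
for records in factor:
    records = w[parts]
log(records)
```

Transformed code:
parts = records % 39 // parts
parts = records[records]
factor = (12 != parts) % parts
records = records % 16
if records < 7:
    records = records - (parts - 7)
    factor = factor * parts
w = []
for d in records:
    if records < 2:
        w.append(d)
for factor in w:
    w = 14
for records in factor:
    records = w[parts]
log(records)

12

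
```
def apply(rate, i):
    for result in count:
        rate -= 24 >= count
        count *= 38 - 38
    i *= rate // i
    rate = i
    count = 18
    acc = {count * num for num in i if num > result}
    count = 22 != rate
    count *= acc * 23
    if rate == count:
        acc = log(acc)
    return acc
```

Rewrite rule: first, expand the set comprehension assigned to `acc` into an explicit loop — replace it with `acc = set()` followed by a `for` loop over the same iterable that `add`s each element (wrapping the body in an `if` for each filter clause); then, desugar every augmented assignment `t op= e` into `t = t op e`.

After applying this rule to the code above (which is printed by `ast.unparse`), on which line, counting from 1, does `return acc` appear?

16

Transformed code:
def apply(rate, i):
    for result in count:
        rate = rate - (24 >= count)
        count = count * (38 - 38)
    i = i * (rate // i)
    rate = i
    count = 18
    acc = set()
    for num in i:
        if num > result:
            acc.add(count * num)
    count = 22 != rate
    count = count * (acc * 23)
    if rate == count:
        acc = log(acc)
    return acc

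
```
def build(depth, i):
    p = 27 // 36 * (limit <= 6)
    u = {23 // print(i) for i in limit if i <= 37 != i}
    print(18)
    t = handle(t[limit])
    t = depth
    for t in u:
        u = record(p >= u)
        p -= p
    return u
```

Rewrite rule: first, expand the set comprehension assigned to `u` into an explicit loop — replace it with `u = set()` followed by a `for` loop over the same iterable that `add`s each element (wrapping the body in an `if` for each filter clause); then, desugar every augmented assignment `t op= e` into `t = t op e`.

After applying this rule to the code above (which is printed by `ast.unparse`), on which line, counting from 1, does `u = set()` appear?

3

Transformed code:
def build(depth, i):
    p = 27 // 36 * (limit <= 6)
    u = set()
    for i in limit:
        if i <= 37 != i:
            u.add(23 // print(i))
    print(18)
    t = handle(t[limit])
    t = depth
    for t in u:
        u = record(p >= u)
        p = p - p
    return u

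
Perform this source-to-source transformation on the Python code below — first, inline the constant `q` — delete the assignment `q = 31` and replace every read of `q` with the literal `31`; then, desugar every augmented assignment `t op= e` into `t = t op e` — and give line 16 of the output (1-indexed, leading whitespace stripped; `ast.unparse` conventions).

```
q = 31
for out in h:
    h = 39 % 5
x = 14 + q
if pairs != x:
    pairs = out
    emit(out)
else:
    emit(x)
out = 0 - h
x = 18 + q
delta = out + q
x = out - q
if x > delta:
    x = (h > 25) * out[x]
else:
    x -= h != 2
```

x = x - (h != 2)

Transformed code:
for out in h:
    h = 39 % 5
x = 14 + 31
if pairs != x:
    pairs = out
    emit(out)
else:
    emit(x)
out = 0 - h
x = 18 + 31
delta = out + 31
x = out - 31
if x > delta:
    x = (h > 25) * out[x]
else:
    x = x - (h != 2)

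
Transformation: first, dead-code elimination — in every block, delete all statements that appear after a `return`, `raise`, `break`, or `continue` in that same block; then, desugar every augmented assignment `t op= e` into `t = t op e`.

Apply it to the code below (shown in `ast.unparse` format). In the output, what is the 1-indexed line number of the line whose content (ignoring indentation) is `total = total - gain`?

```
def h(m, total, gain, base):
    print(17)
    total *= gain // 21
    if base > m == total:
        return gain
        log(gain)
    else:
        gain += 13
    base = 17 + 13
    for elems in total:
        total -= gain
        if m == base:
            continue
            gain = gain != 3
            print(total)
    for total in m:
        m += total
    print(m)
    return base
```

10

Transformed code:
def h(m, total, gain, base):
    print(17)
    total = total * (gain // 21)
    if base > m == total:
        return gain
    else:
        gain = gain + 13
    base = 17 + 13
    for elems in total:
        total = total - gain
        if m == base:
            continue
    for total in m:
        m = m + total
    print(m)
    return base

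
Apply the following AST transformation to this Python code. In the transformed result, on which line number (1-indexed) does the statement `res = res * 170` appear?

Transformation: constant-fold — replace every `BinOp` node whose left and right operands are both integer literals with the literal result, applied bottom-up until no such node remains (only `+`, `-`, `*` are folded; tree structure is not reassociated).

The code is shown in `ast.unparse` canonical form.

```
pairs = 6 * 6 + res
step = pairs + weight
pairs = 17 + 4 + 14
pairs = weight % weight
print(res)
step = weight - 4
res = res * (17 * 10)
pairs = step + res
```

7

Transformed code:
pairs = 36 + res
step = pairs + weight
pairs = 35
pairs = weight % weight
print(res)
step = weight - 4
res = res * 170
pairs = step + res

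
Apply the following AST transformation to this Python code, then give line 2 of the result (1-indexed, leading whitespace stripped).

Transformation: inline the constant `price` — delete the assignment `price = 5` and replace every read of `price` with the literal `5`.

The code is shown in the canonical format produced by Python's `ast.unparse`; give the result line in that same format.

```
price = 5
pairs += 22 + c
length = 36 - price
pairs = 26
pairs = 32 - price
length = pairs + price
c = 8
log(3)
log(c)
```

Transformed code:
pairs += 22 + c
length = 36 - 5
pairs = 26
pairs = 32 - 5
length = pairs + 5
c = 8
log(3)
log(c)

length = 36 - 5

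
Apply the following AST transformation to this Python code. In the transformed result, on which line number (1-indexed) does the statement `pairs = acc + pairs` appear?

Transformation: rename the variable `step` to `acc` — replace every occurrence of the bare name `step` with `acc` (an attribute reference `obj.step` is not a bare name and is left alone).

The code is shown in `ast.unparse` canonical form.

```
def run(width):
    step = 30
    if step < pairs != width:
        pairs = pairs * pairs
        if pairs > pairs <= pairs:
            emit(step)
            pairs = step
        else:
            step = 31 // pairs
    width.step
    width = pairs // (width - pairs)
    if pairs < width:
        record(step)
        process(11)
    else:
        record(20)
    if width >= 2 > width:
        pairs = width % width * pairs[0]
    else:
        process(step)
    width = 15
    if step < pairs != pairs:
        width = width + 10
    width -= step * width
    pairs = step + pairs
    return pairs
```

25

Transformed code:
def run(width):
    acc = 30
    if acc < pairs != width:
        pairs = pairs * pairs
        if pairs > pairs <= pairs:
            emit(acc)
            pairs = acc
        else:
            acc = 31 // pairs
    width.step
    width = pairs // (width - pairs)
    if pairs < width:
        record(acc)
        process(11)
    else:
        record(20)
    if width >= 2 > width:
        pairs = width % width * pairs[0]
    else:
        process(acc)
    width = 15
    if acc < pairs != pairs:
        width = width + 10
    width -= acc * width
    pairs = acc + pairs
    return pairs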